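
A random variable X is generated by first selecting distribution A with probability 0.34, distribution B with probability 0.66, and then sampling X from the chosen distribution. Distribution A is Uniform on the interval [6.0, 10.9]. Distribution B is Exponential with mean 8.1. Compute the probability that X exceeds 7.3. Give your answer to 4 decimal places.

0.5178

Conditional on each component, P(X > 7.3): A: 0.734694; B: 0.406068.
By total probability, P(X > 7.3) = 0.34·0.734694 + 0.66·0.406068 = 0.517801.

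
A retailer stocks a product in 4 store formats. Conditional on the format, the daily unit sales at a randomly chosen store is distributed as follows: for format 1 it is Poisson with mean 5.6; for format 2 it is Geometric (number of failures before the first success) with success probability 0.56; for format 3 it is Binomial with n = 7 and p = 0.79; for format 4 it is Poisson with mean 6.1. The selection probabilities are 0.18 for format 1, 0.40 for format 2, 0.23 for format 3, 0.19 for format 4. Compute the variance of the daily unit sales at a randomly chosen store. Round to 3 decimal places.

8.904

Per component, 1: μ=5.6, E[X²]=36.96; 2: μ=0.785714, E[X²]=2.02041; 3: μ=5.53, E[X²]=31.7422; 4: μ=6.1, E[X²]=43.31.
E[X] = 0.18·5.6 + 0.4·0.785714 + 0.23·5.53 + 0.19·6.1 = 3.75319.
E[X²] = 0.18·36.96 + 0.4·2.02041 + 0.23·31.7422 + 0.19·43.31 = 22.9906.
Var(X) = E[X²] − (E[X])² = 22.9906 − 14.0864 = 8.90417.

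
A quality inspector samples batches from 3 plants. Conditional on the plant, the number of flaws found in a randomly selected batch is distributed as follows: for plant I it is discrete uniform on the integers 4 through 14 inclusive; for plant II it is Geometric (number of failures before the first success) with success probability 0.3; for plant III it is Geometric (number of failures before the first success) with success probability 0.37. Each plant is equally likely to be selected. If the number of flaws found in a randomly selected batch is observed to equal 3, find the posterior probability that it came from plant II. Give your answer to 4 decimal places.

0.5266

Likelihoods P(X=3 | ·): I: 0; II: 0.1029; III: 0.0925174.
Posterior ∝ prior × likelihood. Numerator for II: 0.333333·0.1029 = 0.0343.
Normalizing constant: 0.333333·0 + 0.333333·0.1029 + 0.333333·0.0925174 = 0.0651391.
P(II | observation) = 0.0343 / 0.0651391 = 0.526565.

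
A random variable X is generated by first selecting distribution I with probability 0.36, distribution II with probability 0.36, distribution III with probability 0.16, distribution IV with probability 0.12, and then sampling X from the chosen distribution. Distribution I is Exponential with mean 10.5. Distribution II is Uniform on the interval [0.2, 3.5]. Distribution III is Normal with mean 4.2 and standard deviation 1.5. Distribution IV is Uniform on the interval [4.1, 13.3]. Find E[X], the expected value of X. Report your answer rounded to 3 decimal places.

Component means — I: 10.5; II: 1.85; III: 4.2; IV: 8.7.
E[X] = 0.36·10.5 + 0.36·1.85 + 0.16·4.2 + 0.12·8.7 = 6.162.

6.162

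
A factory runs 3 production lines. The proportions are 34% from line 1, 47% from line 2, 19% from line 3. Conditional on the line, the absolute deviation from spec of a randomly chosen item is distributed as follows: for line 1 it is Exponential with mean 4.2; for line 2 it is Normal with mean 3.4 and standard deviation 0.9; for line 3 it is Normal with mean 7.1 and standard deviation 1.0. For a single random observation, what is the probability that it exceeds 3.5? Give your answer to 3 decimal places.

Conditional on each line, P(X > 3.5): 1: 0.434598; 2: 0.455764; 3: 0.999841.
By total probability, P(X > 3.5) = 0.34·0.434598 + 0.47·0.455764 + 0.19·0.999841 = 0.551942.

0.552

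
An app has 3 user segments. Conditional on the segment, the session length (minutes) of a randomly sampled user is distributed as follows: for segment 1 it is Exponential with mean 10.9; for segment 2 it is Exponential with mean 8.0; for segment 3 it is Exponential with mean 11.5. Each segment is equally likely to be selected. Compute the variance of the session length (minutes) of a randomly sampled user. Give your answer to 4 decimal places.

Per component, 1: μ=10.9, E[X²]=237.62; 2: μ=8, E[X²]=128; 3: μ=11.5, E[X²]=264.5.
E[X] = 0.333333·10.9 + 0.333333·8 + 0.333333·11.5 = 10.1333.
E[X²] = 0.333333·237.62 + 0.333333·128 + 0.333333·264.5 = 210.04.
Var(X) = E[X²] − (E[X])² = 210.04 − 102.684 = 107.356.

107.3556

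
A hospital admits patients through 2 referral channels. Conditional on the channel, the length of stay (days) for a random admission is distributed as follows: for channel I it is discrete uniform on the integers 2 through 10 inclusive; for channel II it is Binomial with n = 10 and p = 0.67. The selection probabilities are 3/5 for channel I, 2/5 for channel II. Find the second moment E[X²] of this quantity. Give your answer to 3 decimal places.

44.440

For each component E[X²] = Var + (mean)², giving I: 42.6667; II: 47.101.
Overall E[X²] = 0.6·42.6667 + 0.4·47.101 = 44.4404.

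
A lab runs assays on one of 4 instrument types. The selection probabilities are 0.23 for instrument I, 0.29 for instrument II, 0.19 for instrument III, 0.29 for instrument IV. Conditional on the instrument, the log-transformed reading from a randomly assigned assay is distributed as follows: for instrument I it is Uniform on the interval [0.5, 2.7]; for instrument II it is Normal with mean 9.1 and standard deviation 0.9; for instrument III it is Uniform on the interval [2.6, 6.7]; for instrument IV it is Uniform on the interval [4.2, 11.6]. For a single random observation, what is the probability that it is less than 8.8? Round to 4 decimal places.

Conditional on each instrument, P(X < 8.8): I: 1; II: 0.369441; III: 1; IV: 0.621622.
By total probability, P(X < 8.8) = 0.23·1 + 0.29·0.369441 + 0.19·1 + 0.29·0.621622 = 0.707408.

0.7074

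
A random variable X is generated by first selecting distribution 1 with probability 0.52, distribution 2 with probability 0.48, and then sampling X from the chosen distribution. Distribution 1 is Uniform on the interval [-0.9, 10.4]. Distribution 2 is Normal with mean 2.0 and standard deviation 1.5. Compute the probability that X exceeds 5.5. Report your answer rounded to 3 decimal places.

0.230

Conditional on each component, P(X > 5.5): 1: 0.433628; 2: 0.00981533.
By total probability, P(X > 5.5) = 0.52·0.433628 + 0.48·0.00981533 = 0.230198.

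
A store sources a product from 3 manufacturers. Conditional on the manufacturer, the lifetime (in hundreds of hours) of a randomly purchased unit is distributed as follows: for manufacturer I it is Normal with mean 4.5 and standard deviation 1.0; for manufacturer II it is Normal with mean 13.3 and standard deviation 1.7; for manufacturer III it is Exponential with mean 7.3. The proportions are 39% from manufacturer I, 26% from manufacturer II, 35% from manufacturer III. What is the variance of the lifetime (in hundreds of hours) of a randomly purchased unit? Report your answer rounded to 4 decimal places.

Per component, I: μ=4.5, E[X²]=21.25; II: μ=13.3, E[X²]=179.78; III: μ=7.3, E[X²]=106.58.
E[X] = 0.39·4.5 + 0.26·13.3 + 0.35·7.3 = 7.768.
E[X²] = 0.39·21.25 + 0.26·179.78 + 0.35·106.58 = 92.3333.
Var(X) = E[X²] − (E[X])² = 92.3333 − 60.3418 = 31.9915.

31.9915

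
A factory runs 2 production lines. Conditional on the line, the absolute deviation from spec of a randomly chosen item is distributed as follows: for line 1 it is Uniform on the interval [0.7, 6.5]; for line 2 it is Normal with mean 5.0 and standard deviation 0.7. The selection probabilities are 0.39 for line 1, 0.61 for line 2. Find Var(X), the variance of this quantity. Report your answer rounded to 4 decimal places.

Per component, 1: μ=3.6, E[X²]=15.7633; 2: μ=5, E[X²]=25.49.
E[X] = 0.39·3.6 + 0.61·5 = 4.454.
E[X²] = 0.39·15.7633 + 0.61·25.49 = 21.6966.
Var(X) = E[X²] − (E[X])² = 21.6966 − 19.8381 = 1.85848.

1.8585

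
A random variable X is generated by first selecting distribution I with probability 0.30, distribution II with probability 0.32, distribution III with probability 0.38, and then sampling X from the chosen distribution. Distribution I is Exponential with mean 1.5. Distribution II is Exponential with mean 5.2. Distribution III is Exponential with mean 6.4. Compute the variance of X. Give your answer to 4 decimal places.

Per component, I: μ=1.5, E[X²]=4.5; II: μ=5.2, E[X²]=54.08; III: μ=6.4, E[X²]=81.92.
E[X] = 0.3·1.5 + 0.32·5.2 + 0.38·6.4 = 4.546.
E[X²] = 0.3·4.5 + 0.32·54.08 + 0.38·81.92 = 49.7852.
Var(X) = E[X²] − (E[X])² = 49.7852 − 20.6661 = 29.1191.

29.1191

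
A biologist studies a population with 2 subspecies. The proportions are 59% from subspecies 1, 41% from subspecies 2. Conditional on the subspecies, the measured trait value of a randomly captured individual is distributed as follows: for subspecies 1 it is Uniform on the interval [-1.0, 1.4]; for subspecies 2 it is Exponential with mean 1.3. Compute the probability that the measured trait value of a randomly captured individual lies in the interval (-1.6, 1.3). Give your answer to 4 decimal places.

0.8246

Conditional on each subspecies, P(-1.6 < X < 1.3): 1: 0.958333; 2: 0.632121.
By total probability, P(-1.6 < X < 1.3) = 0.59·0.958333 + 0.41·0.632121 = 0.824586.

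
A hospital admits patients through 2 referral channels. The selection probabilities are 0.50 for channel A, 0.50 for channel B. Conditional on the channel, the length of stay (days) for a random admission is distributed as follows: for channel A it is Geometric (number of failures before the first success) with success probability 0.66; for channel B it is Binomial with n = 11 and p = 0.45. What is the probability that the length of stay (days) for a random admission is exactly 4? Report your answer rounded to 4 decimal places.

0.1074

Conditional on each channel, P(X = 4): A: 0.00881982; B: 0.206017.
By total probability, P(X = 4) = 0.5·0.00881982 + 0.5·0.206017 = 0.107418.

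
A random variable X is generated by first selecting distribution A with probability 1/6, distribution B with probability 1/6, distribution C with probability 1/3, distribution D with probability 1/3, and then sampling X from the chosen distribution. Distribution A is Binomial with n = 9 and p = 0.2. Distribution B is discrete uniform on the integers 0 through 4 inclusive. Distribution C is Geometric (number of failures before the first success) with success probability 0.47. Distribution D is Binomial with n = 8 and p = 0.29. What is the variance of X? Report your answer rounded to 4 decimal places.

2.1693

Per component, A: μ=1.8, E[X²]=4.68; B: μ=2, E[X²]=6; C: μ=1.12766, E[X²]=3.67089; D: μ=2.32, E[X²]=7.0296.
E[X] = 0.166667·1.8 + 0.166667·2 + 0.333333·1.12766 + 0.333333·2.32 = 1.78255.
E[X²] = 0.166667·4.68 + 0.166667·6 + 0.333333·3.67089 + 0.333333·7.0296 = 5.34683.
Var(X) = E[X²] − (E[X])² = 5.34683 − 3.1775 = 2.16933.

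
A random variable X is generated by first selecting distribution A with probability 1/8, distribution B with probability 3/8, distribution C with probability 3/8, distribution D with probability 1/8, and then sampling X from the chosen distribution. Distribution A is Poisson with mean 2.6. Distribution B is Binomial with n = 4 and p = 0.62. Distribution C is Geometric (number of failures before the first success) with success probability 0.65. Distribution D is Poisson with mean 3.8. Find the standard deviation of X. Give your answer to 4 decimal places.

Per component, A: μ=2.6, E[X²]=9.36; B: μ=2.48, E[X²]=7.0928; C: μ=0.538462, E[X²]=1.11834; D: μ=3.8, E[X²]=18.24.
E[X] = 0.125·2.6 + 0.375·2.48 + 0.375·0.538462 + 0.125·3.8 = 1.93192.
E[X²] = 0.125·9.36 + 0.375·7.0928 + 0.375·1.11834 + 0.125·18.24 = 6.52918.
Var(X) = E[X²] − (E[X])² = 6.52918 − 3.73233 = 2.79685.
SD(X) = √2.79685 = 1.67238.

1.6724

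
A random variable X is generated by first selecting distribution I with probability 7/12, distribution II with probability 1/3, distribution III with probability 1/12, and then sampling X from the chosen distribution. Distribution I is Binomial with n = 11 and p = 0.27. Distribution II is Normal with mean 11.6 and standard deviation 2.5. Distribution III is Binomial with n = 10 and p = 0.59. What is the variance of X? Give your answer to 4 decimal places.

Per component, I: μ=2.97, E[X²]=10.989; II: μ=11.6, E[X²]=140.81; III: μ=5.9, E[X²]=37.229.
E[X] = 0.583333·2.97 + 0.333333·11.6 + 0.0833333·5.9 = 6.09083.
E[X²] = 0.583333·10.989 + 0.333333·140.81 + 0.0833333·37.229 = 56.4493.
Var(X) = E[X²] − (E[X])² = 56.4493 − 37.0983 = 19.3511.

19.3511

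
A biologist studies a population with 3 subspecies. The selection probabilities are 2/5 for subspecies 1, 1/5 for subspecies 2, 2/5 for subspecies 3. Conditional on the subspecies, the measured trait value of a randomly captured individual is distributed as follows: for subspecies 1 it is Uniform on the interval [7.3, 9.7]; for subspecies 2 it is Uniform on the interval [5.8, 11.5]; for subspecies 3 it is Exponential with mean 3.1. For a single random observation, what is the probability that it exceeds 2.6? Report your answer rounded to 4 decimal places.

0.7729

Conditional on each subspecies, P(X > 2.6): 1: 1; 2: 1; 3: 0.432268.
By total probability, P(X > 2.6) = 0.4·1 + 0.2·1 + 0.4·0.432268 = 0.772907.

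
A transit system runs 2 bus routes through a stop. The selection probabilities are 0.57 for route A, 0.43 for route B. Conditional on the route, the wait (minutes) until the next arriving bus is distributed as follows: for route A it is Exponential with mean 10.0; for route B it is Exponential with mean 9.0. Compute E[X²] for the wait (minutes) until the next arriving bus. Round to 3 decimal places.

For each component E[X²] = Var + (mean)², giving A: 200; B: 162.
Overall E[X²] = 0.57·200 + 0.43·162 = 183.66.

183.660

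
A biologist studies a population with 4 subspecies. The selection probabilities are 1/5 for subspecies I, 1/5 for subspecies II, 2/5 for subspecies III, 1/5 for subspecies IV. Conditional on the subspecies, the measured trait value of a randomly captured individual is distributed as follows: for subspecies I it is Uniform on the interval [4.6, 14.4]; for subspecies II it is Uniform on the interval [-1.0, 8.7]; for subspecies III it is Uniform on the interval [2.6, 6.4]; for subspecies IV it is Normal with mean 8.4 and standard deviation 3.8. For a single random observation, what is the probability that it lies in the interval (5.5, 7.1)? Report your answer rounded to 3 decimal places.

0.189

Conditional on each subspecies, P(5.5 < X < 7.1): I: 0.163265; II: 0.164948; III: 0.236842; IV: 0.143451.
By total probability, P(5.5 < X < 7.1) = 0.2·0.163265 + 0.2·0.164948 + 0.4·0.236842 + 0.2·0.143451 = 0.18907.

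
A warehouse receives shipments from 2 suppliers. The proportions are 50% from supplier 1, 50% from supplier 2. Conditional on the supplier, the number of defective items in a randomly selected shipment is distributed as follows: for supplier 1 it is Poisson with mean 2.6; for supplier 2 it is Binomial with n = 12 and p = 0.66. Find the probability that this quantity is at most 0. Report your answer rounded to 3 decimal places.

Conditional on each supplier, P(X ≤ 0): 1: 0.0742736; 2: 2.38642e-06.
By total probability, P(X ≤ 0) = 0.5·0.0742736 + 0.5·2.38642e-06 = 0.037138.

0.037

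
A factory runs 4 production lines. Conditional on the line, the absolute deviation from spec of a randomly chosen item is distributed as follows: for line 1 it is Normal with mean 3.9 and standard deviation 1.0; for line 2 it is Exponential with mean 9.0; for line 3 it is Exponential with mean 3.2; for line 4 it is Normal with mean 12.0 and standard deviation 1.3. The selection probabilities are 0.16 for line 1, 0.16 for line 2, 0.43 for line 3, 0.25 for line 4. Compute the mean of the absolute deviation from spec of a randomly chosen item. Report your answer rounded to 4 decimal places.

6.4400

Component means — 1: 3.9; 2: 9; 3: 3.2; 4: 12.
E[X] = 0.16·3.9 + 0.16·9 + 0.43·3.2 + 0.25·12 = 6.44.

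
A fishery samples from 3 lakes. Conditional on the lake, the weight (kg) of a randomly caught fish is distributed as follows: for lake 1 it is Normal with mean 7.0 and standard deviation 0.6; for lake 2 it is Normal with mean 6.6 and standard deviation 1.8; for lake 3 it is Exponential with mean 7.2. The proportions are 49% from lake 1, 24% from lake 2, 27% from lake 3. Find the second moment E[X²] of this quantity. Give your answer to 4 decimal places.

For each component E[X²] = Var + (mean)², giving 1: 49.36; 2: 46.8; 3: 103.68.
Overall E[X²] = 0.49·49.36 + 0.24·46.8 + 0.27·103.68 = 63.412.

63.4120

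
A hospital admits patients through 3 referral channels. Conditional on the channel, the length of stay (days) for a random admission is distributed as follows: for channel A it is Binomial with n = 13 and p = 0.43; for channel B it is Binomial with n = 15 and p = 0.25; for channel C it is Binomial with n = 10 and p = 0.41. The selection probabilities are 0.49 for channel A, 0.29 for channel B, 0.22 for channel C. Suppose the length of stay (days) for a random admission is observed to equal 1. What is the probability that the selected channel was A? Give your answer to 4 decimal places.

0.1059

Likelihoods P(X=1 | ·): A: 0.00657522; B: 0.0668173; C: 0.0355183.
Posterior ∝ prior × likelihood. Numerator for A: 0.49·0.00657522 = 0.00322186.
Normalizing constant: 0.49·0.00657522 + 0.29·0.0668173 + 0.22·0.0355183 = 0.0304129.
P(A | observation) = 0.00322186 / 0.0304129 = 0.105937.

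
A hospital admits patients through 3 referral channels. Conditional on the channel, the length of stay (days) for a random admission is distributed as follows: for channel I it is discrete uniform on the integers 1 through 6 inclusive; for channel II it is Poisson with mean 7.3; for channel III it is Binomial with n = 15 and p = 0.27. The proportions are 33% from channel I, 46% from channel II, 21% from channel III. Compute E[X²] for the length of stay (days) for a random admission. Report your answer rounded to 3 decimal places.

For each component E[X²] = Var + (mean)², giving I: 15.1667; II: 60.59; III: 19.359.
Overall E[X²] = 0.33·15.1667 + 0.46·60.59 + 0.21·19.359 = 36.9418.

36.942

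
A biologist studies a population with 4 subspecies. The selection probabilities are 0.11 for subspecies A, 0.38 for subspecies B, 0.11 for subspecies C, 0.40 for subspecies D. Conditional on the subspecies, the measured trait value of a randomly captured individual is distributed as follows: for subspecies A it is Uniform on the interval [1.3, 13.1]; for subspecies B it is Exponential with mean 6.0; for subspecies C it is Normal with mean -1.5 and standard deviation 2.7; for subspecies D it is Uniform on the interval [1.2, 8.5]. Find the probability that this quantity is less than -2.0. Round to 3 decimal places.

0.047

Conditional on each subspecies, P(X < -2.0): A: 0; B: 0; C: 0.426542; D: 0.
By total probability, P(X < -2.0) = 0.11·0 + 0.38·0 + 0.11·0.426542 + 0.4·0 = 0.0469196.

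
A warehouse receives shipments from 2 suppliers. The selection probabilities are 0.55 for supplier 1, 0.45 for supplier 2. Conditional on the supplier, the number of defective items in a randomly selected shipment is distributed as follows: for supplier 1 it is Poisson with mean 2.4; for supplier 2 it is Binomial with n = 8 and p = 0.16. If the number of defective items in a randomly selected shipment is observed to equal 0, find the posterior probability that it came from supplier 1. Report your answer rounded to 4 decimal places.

0.3091

Likelihoods P(X=0 | ·): 1: 0.090718; 2: 0.247876.
Posterior ∝ prior × likelihood. Numerator for 1: 0.55·0.090718 = 0.0498949.
Normalizing constant: 0.55·0.090718 + 0.45·0.247876 = 0.161439.
P(1 | observation) = 0.0498949 / 0.161439 = 0.309063.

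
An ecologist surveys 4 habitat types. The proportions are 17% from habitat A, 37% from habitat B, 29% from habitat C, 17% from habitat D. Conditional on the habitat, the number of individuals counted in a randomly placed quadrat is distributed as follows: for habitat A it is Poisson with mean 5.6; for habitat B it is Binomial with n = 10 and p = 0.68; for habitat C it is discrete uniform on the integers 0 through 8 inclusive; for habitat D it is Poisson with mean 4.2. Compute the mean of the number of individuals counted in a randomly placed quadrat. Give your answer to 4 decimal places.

5.3420

Component means — A: 5.6; B: 6.8; C: 4; D: 4.2.
E[X] = 0.17·5.6 + 0.37·6.8 + 0.29·4 + 0.17·4.2 = 5.342.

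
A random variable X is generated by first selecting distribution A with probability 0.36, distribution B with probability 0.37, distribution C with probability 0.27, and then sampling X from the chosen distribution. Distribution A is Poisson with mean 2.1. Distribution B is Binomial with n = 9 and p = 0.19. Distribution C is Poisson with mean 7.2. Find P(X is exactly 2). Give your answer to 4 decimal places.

0.2124

Conditional on each component, P(X = 2): A: 0.270016; B: 0.297307; C: 0.0193515.
By total probability, P(X = 2) = 0.36·0.270016 + 0.37·0.297307 + 0.27·0.0193515 = 0.212434.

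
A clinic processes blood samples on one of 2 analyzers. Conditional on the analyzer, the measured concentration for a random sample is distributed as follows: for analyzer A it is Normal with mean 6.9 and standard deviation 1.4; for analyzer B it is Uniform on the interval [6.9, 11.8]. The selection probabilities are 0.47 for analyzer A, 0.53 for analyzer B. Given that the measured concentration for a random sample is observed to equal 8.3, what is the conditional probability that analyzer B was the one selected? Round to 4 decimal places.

Likelihoods f(8.3 | ·): A: 0.172836; B: 0.204082.
Posterior ∝ prior × likelihood. Numerator for B: 0.53·0.204082 = 0.108163.
Normalizing constant: 0.47·0.172836 + 0.53·0.204082 = 0.189396.
P(B | observation) = 0.108163 / 0.189396 = 0.571095.

0.5711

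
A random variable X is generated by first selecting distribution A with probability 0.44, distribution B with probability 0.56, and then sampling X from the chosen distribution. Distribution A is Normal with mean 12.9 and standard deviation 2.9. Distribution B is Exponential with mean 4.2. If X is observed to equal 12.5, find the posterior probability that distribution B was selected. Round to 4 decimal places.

Likelihoods f(12.5 | ·): A: 0.136264; B: 0.0121397.
Posterior ∝ prior × likelihood. Numerator for B: 0.56·0.0121397 = 0.00679823.
Normalizing constant: 0.44·0.136264 + 0.56·0.0121397 = 0.0667543.
P(B | observation) = 0.00679823 / 0.0667543 = 0.101839.

0.1018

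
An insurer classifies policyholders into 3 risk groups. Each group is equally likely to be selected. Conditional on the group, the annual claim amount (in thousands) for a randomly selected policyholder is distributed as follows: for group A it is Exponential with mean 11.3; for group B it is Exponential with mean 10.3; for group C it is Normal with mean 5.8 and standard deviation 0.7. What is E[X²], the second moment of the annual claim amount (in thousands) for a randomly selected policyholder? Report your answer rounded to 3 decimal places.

For each component E[X²] = Var + (mean)², giving A: 255.38; B: 212.18; C: 34.13.
Overall E[X²] = 0.333333·255.38 + 0.333333·212.18 + 0.333333·34.13 = 167.23.

167.230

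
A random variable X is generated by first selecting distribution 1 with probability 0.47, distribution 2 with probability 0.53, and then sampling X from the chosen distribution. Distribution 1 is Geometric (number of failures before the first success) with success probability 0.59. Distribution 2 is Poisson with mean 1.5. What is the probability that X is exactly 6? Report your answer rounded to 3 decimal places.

0.003

Conditional on each component, P(X = 6): 1: 0.00280256; 2: 0.00352999.
By total probability, P(X = 6) = 0.47·0.00280256 + 0.53·0.00352999 = 0.0031881.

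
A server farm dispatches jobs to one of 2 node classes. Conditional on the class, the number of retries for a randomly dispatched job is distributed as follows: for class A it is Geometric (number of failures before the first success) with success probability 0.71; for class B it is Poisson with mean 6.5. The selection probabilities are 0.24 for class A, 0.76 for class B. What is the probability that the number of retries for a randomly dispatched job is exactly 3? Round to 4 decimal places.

Conditional on each class, P(X = 3): A: 0.0173162; B: 0.0688137.
By total probability, P(X = 3) = 0.24·0.0173162 + 0.76·0.0688137 = 0.0564543.

0.0565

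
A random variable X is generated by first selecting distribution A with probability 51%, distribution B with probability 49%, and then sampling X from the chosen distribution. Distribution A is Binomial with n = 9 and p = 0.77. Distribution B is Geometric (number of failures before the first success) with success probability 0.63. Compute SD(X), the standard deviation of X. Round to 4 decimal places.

3.3650

Per component, A: μ=6.93, E[X²]=49.6188; B: μ=0.587302, E[X²]=1.27715.
E[X] = 0.51·6.93 + 0.49·0.587302 = 3.82208.
E[X²] = 0.51·49.6188 + 0.49·1.27715 = 25.9314.
Var(X) = E[X²] − (E[X])² = 25.9314 − 14.6083 = 11.3231.
SD(X) = √11.3231 = 3.36498.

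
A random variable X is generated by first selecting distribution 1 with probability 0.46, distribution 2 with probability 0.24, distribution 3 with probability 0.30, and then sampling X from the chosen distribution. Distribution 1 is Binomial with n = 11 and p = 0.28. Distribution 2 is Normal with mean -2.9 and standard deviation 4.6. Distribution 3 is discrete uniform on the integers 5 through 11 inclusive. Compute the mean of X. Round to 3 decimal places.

3.121

Component means — 1: 3.08; 2: -2.9; 3: 8.
E[X] = 0.46·3.08 + 0.24·-2.9 + 0.3·8 = 3.1208.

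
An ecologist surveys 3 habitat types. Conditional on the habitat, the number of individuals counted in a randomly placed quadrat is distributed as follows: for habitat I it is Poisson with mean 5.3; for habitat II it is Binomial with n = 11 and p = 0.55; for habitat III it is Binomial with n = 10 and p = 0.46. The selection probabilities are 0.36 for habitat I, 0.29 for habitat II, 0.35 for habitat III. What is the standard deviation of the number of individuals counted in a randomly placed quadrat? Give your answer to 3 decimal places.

1.975

Per component, I: μ=5.3, E[X²]=33.39; II: μ=6.05, E[X²]=39.325; III: μ=4.6, E[X²]=23.644.
E[X] = 0.36·5.3 + 0.29·6.05 + 0.35·4.6 = 5.2725.
E[X²] = 0.36·33.39 + 0.29·39.325 + 0.35·23.644 = 31.7001.
Var(X) = E[X²] − (E[X])² = 31.7001 − 27.7993 = 3.90079.
SD(X) = √3.90079 = 1.97504.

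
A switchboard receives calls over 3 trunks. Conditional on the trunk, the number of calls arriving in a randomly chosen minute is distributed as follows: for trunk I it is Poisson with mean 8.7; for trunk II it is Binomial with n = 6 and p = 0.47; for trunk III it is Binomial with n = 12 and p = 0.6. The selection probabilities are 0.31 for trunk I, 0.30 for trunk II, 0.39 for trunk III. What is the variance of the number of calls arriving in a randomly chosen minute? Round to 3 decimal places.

10.001

Per component, I: μ=8.7, E[X²]=84.39; II: μ=2.82, E[X²]=9.447; III: μ=7.2, E[X²]=54.72.
E[X] = 0.31·8.7 + 0.3·2.82 + 0.39·7.2 = 6.351.
E[X²] = 0.31·84.39 + 0.3·9.447 + 0.39·54.72 = 50.3358.
Var(X) = E[X²] − (E[X])² = 50.3358 − 40.3352 = 10.0006.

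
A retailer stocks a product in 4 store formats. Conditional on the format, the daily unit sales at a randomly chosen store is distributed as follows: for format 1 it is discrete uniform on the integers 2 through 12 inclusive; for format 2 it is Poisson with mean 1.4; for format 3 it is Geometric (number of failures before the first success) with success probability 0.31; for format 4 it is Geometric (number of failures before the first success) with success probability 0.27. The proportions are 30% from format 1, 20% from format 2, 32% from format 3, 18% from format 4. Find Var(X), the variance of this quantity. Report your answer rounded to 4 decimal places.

12.5645

Per component, 1: μ=7, E[X²]=59; 2: μ=1.4, E[X²]=3.36; 3: μ=2.22581, E[X²]=12.1342; 4: μ=2.7037, E[X²]=17.3237.
E[X] = 0.3·7 + 0.2·1.4 + 0.32·2.22581 + 0.18·2.7037 = 3.57892.
E[X²] = 0.3·59 + 0.2·3.36 + 0.32·12.1342 + 0.18·17.3237 = 25.3732.
Var(X) = E[X²] − (E[X])² = 25.3732 − 12.8087 = 12.5645.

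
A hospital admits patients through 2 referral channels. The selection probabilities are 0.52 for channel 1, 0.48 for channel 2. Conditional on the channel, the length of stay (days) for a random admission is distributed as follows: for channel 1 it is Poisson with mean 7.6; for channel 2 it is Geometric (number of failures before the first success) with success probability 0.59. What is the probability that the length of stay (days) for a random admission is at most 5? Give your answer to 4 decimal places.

Conditional on each channel, P(X ≤ 5): 1: 0.230681; 2: 0.99525.
By total probability, P(X ≤ 5) = 0.52·0.230681 + 0.48·0.99525 = 0.597674.

0.5977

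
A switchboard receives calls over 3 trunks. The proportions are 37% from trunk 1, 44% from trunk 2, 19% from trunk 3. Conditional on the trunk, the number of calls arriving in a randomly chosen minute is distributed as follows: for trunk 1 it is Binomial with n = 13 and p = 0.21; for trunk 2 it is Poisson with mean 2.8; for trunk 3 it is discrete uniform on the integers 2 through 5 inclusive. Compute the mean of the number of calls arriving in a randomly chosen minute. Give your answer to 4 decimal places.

Component means — 1: 2.73; 2: 2.8; 3: 3.5.
E[X] = 0.37·2.73 + 0.44·2.8 + 0.19·3.5 = 2.9071.

2.9071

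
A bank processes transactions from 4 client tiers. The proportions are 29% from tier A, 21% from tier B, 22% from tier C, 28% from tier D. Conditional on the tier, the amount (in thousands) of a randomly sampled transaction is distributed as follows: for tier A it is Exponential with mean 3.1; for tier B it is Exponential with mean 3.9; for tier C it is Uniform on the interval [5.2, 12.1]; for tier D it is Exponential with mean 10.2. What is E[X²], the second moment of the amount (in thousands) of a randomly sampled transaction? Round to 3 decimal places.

87.558

For each component E[X²] = Var + (mean)², giving A: 19.22; B: 30.42; C: 78.79; D: 208.08.
Overall E[X²] = 0.29·19.22 + 0.21·30.42 + 0.22·78.79 + 0.28·208.08 = 87.5582.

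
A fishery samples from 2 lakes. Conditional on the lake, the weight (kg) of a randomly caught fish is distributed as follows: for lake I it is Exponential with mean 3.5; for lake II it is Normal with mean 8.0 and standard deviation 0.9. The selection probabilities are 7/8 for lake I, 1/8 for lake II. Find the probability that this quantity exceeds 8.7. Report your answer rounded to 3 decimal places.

Conditional on each lake, P(X > 8.7): I: 0.0832661; II: 0.21835.
By total probability, P(X > 8.7) = 0.875·0.0832661 + 0.125·0.21835 = 0.100152.

0.100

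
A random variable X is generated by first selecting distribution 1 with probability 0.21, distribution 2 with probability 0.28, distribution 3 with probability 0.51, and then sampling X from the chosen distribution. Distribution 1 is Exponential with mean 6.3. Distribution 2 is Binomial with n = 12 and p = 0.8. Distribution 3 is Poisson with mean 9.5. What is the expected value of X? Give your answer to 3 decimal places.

Component means — 1: 6.3; 2: 9.6; 3: 9.5.
E[X] = 0.21·6.3 + 0.28·9.6 + 0.51·9.5 = 8.856.

8.856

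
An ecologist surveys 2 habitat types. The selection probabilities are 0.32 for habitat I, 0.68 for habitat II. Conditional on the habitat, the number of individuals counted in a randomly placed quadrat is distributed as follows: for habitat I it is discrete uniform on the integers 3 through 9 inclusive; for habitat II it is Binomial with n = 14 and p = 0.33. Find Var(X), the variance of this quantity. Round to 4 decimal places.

3.7993

Per component, I: μ=6, E[X²]=40; II: μ=4.62, E[X²]=24.4398.
E[X] = 0.32·6 + 0.68·4.62 = 5.0616.
E[X²] = 0.32·40 + 0.68·24.4398 = 29.4191.
Var(X) = E[X²] − (E[X])² = 29.4191 − 25.6198 = 3.79927.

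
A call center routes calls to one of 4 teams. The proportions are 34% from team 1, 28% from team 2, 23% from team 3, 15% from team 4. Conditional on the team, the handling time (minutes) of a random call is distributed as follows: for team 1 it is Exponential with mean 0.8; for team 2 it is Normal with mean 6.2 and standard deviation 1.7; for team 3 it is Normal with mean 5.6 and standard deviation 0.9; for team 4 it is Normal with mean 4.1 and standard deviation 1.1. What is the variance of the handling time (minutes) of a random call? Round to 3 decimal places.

Per component, 1: μ=0.8, E[X²]=1.28; 2: μ=6.2, E[X²]=41.33; 3: μ=5.6, E[X²]=32.17; 4: μ=4.1, E[X²]=18.02.
E[X] = 0.34·0.8 + 0.28·6.2 + 0.23·5.6 + 0.15·4.1 = 3.911.
E[X²] = 0.34·1.28 + 0.28·41.33 + 0.23·32.17 + 0.15·18.02 = 22.1097.
Var(X) = E[X²] − (E[X])² = 22.1097 − 15.2959 = 6.81378.

6.814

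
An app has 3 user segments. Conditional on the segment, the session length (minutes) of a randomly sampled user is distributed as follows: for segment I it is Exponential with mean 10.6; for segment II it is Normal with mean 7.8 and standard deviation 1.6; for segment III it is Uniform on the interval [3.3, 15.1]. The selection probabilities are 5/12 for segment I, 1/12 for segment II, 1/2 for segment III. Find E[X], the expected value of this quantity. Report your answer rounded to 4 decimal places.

9.6667

Component means — I: 10.6; II: 7.8; III: 9.2.
E[X] = 0.416667·10.6 + 0.0833333·7.8 + 0.5·9.2 = 9.66667.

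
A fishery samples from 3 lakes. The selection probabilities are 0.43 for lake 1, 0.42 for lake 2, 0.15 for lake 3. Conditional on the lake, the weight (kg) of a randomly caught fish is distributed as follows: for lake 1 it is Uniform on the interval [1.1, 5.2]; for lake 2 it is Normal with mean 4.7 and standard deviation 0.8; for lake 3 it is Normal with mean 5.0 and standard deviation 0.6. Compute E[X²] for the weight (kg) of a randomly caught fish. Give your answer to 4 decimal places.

18.2196

For each component E[X²] = Var + (mean)², giving 1: 11.3233; 2: 22.73; 3: 25.36.
Overall E[X²] = 0.43·11.3233 + 0.42·22.73 + 0.15·25.36 = 18.2196.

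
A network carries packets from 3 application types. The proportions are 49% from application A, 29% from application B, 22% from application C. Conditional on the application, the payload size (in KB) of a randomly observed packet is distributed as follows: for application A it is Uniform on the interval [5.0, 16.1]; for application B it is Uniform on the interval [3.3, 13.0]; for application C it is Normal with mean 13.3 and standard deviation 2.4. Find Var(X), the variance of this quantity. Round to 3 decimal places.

11.898

Per component, A: μ=10.55, E[X²]=121.57; B: μ=8.15, E[X²]=74.2633; C: μ=13.3, E[X²]=182.65.
E[X] = 0.49·10.55 + 0.29·8.15 + 0.22·13.3 = 10.459.
E[X²] = 0.49·121.57 + 0.29·74.2633 + 0.22·182.65 = 121.289.
Var(X) = E[X²] − (E[X])² = 121.289 − 109.391 = 11.898.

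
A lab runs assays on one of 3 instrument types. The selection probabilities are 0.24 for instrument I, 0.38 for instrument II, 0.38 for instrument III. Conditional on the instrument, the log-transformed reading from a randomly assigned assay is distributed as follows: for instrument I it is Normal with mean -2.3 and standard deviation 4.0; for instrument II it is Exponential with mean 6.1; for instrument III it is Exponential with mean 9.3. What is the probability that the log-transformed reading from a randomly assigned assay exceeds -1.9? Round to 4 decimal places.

0.8704

Conditional on each instrument, P(X > -1.9): I: 0.460172; II: 1; III: 1.
By total probability, P(X > -1.9) = 0.24·0.460172 + 0.38·1 + 0.38·1 = 0.870441.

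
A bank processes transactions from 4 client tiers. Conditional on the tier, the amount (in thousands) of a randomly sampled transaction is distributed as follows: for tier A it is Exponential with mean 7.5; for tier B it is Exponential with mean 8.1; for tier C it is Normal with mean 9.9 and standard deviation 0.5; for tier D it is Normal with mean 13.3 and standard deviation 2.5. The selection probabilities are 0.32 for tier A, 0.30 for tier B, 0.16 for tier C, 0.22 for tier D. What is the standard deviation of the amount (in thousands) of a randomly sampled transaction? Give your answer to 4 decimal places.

Per component, A: μ=7.5, E[X²]=112.5; B: μ=8.1, E[X²]=131.22; C: μ=9.9, E[X²]=98.26; D: μ=13.3, E[X²]=183.14.
E[X] = 0.32·7.5 + 0.3·8.1 + 0.16·9.9 + 0.22·13.3 = 9.34.
E[X²] = 0.32·112.5 + 0.3·131.22 + 0.16·98.26 + 0.22·183.14 = 131.378.
Var(X) = E[X²] − (E[X])² = 131.378 − 87.2356 = 44.1428.
SD(X) = √44.1428 = 6.644.

6.6440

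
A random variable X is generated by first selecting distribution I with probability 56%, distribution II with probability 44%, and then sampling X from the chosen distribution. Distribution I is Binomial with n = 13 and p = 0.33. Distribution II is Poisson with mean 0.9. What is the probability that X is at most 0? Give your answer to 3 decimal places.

0.182

Conditional on each component, P(X ≤ 0): I: 0.00548242; II: 0.40657.
By total probability, P(X ≤ 0) = 0.56·0.00548242 + 0.44·0.40657 = 0.181961.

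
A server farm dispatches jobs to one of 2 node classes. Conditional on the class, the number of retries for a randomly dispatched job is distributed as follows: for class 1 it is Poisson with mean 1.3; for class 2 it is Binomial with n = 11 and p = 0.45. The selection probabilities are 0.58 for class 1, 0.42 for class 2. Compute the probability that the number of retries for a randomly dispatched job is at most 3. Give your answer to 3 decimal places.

Conditional on each class, P(X ≤ 3): 1: 0.956905; 2: 0.191123.
By total probability, P(X ≤ 3) = 0.58·0.956905 + 0.42·0.191123 = 0.635276.

0.635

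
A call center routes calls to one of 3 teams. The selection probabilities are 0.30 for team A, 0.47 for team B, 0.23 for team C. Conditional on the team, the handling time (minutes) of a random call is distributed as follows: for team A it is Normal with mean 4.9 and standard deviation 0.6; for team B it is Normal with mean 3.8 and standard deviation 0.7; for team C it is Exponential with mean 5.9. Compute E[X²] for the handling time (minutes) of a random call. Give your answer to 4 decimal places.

For each component E[X²] = Var + (mean)², giving A: 24.37; B: 14.93; C: 69.62.
Overall E[X²] = 0.3·24.37 + 0.47·14.93 + 0.23·69.62 = 30.3407.

30.3407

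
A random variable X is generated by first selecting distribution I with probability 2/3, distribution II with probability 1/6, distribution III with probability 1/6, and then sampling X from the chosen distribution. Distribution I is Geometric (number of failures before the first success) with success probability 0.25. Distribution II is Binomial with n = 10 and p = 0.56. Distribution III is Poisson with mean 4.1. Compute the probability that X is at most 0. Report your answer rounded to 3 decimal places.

Conditional on each component, P(X ≤ 0): I: 0.25; II: 0.000271974; III: 0.0165727.
By total probability, P(X ≤ 0) = 0.666667·0.25 + 0.166667·0.000271974 + 0.166667·0.0165727 = 0.169474.

0.169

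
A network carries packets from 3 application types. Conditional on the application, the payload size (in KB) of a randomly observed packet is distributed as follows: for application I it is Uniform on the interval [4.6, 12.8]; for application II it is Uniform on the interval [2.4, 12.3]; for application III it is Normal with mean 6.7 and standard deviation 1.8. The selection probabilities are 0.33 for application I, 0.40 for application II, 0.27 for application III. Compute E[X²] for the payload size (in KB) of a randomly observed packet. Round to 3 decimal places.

For each component E[X²] = Var + (mean)², giving I: 81.2933; II: 62.19; III: 48.13.
Overall E[X²] = 0.33·81.2933 + 0.4·62.19 + 0.27·48.13 = 64.6979.

64.698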